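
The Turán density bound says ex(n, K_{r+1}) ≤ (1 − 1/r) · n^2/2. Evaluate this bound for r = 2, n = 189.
Turán density bound = (1/2) · 189^2/2 = 35721/4 ≈ 8930.25

Turán's theorem: ex(n, K_{r+1}) is achieved by the complete r-partite Turán graph T(n, r) with parts as balanced as possible, and is at most (1 − 1/r) · n^2/2. For r = 2, n = 189: the density bound is (1/2) · 35721/2 = 35721/4 ≈ 8930.25. The integer-valued extremum is e(T(189, 2)) = 8930, which is strictly less than the density bound 35721/4 since 2 ∤ 189 (the parts of T(189, 2) cannot all be equal).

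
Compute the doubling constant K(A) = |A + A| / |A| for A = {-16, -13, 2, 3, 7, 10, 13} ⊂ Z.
K = |A + A| / |A| = 25/7

Enumerate A + A = {a + b : a, b ∈ A}. With |A| = 7, there are |A|^2 = 49 ordered sum pairs; collecting distinct values, A + A = {-32, -29, -26, -14, -13, -11, -10, -9, -6, -3, 0, 4, 5, 6, 9, 10, 12, 13, 14, 15, 16, 17, 20, 23, 26}, so |A + A| = 25. Thus K = 25/7. For comparison, the minimum possible |A + A| over all 7-element sets is 2·7 − 1 = 13 (so min K = 13/7), attained only by arithmetic progressions.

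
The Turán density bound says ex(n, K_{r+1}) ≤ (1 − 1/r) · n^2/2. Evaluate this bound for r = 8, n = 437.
Turán density bound = (7/8) · 437^2/2 = 1336783/16 ≈ 83548.9375

Turán's theorem: ex(n, K_{r+1}) is achieved by the complete r-partite Turán graph T(n, r) with parts as balanced as possible, and is at most (1 − 1/r) · n^2/2. For r = 8, n = 437: the density bound is (7/8) · 190969/2 = 1336783/16 ≈ 83548.9375. The integer-valued extremum is e(T(437, 8)) = 83548, which is strictly less than the density bound 1336783/16 since 8 ∤ 437 (the parts of T(437, 8) cannot all be equal).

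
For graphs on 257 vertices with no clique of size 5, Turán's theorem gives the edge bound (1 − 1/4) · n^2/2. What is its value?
Turán density bound = (3/4) · 257^2/2 = 198147/8 ≈ 24768.375

Turán's theorem: ex(n, K_{r+1}) is achieved by the complete r-partite Turán graph T(n, r) with parts as balanced as possible, and is at most (1 − 1/r) · n^2/2. For r = 4, n = 257: the density bound is (3/4) · 66049/2 = 198147/8 ≈ 24768.375. The integer-valued extremum is e(T(257, 4)) = 24768, which is strictly less than the density bound 198147/8 since 4 ∤ 257 (the parts of T(257, 4) cannot all be equal).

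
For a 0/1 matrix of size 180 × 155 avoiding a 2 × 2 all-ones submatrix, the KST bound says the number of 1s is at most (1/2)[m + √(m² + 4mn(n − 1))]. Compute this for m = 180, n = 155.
z(180, 155; 2, 2) ≤ (1/2)[180 + √(180² + 4·180·155·154)] = (1/2)[180 + √17218800] = 2164.7771

Kővári–Sós–Turán: let r_1, ..., r_180 be the row sums and z = Σ r_i the total number of 1s. Each pair of columns can share at most one row with both entries 1 (else a 2×2 all-ones block appears), so Σ_i C(r_i, 2) ≤ C(155, 2) = 11935. By convexity Σ_i C(r_i, 2) ≥ 180·C(z/180, 2) = z(z − 180)/(2·180), giving z² − 180z − 180·155·154 ≤ 0 and hence z ≤ (1/2)[180 + √(32400 + 4·4296600)] = (1/2)[180 + √17218800] ≈ (1/2)(180 + 4149.5542) = 2164.7771.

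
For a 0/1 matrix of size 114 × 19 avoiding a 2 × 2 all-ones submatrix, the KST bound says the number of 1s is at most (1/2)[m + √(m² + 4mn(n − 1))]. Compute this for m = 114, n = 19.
z(114, 19; 2, 2) ≤ (1/2)[114 + √(114² + 4·114·19·18)] = (1/2)[114 + √168948] = 262.5164

Kővári–Sós–Turán: let r_1, ..., r_114 be the row sums and z = Σ r_i the total number of 1s. Each pair of columns can share at most one row with both entries 1 (else a 2×2 all-ones block appears), so Σ_i C(r_i, 2) ≤ C(19, 2) = 171. By convexity Σ_i C(r_i, 2) ≥ 114·C(z/114, 2) = z(z − 114)/(2·114), giving z² − 114z − 114·19·18 ≤ 0 and hence z ≤ (1/2)[114 + √(12996 + 4·38988)] = (1/2)[114 + √168948] ≈ (1/2)(114 + 411.0328) = 262.5164.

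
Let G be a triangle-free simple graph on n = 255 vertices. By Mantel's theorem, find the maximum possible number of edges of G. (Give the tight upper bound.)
ex(255, K_3) = ⌊255^2/4⌋ = 16256

Mantel (1907): a triangle-free graph on n vertices has at most ⌊n^2/4⌋ edges, with equality for the complete bipartite graph K_{⌊n/2⌋, ⌈n/2⌉}. For n = 255: ⌊255^2/4⌋ = ⌊65025/4⌋ = 16256. The extremal graph is K_{127, 128}, which has 127·128 = 16256 edges.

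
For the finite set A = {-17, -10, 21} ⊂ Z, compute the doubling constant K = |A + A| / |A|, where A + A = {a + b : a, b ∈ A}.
K = |A + A| / |A| = 6/3 = 2

Enumerate A + A = {a + b : a, b ∈ A}. With |A| = 3, there are |A|^2 = 9 ordered sum pairs; collecting distinct values, A + A = {-34, -27, -20, 4, 11, 42}, so |A + A| = 6. Thus K = 6/3 = 2. For comparison, the minimum possible |A + A| over all 3-element sets is 2·3 − 1 = 5 (so min K = 5/3), attained only by arithmetic progressions.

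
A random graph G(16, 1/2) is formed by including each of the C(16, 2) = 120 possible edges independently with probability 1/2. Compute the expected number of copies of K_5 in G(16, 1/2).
E[# K_5] = C(16, 5) · (1/2)^C(5, 2) = 4368 / 2^10 = 273/64 = 4.265625

For each 5-subset S of vertices (there are C(16, 5) = 4368 such S), let X_S = 1 if S induces a K_5 (all C(5, 2) = 10 edges present). Then P(X_S = 1) = (1/2)^10 = 1/1024. By linearity of expectation, E[# K_5] = C(16, 5) · (1/2)^10 = 4368 / 1024 = 273/64 = 4.265625.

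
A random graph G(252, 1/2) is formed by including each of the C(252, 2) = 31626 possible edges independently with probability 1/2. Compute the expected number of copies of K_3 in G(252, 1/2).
E[# K_3] = C(252, 3) · (1/2)^C(3, 2) = 2635500 / 2^3 = 658875/2 = 329437.5

For each 3-subset S of vertices (there are C(252, 3) = 2635500 such S), let X_S = 1 if S induces a K_3 (all C(3, 2) = 3 edges present). Then P(X_S = 1) = (1/2)^3 = 1/8. By linearity of expectation, E[# K_3] = C(252, 3) · (1/2)^3 = 2635500 / 8 = 658875/2 = 329437.5.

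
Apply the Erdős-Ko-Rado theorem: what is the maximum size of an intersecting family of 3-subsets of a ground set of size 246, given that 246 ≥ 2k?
max |F| = C(245, 2) = 29890

Erdős-Ko-Rado (1961): when n ≥ 2k, max |F| = C(n−1, k−1). The bound is attained by the star {A : i ∈ A} for any fixed i ∈ [n]. Here C(246−1, 3−1) = C(245, 2) = 29890.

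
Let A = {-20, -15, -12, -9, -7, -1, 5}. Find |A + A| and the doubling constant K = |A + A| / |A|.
K = |A + A| / |A| = 22/7

Enumerate A + A = {a + b : a, b ∈ A}. With |A| = 7, there are |A|^2 = 49 ordered sum pairs; collecting distinct values, A + A = {-40, -35, -32, -30, -29, -27, -24, -22, -21, -19, -18, -16, -15, -14, -13, -10, -8, -7, -4, -2, 4, 10}, so |A + A| = 22. Thus K = 22/7. For comparison, the minimum possible |A + A| over all 7-element sets is 2·7 − 1 = 13 (so min K = 13/7), attained only by arithmetic progressions.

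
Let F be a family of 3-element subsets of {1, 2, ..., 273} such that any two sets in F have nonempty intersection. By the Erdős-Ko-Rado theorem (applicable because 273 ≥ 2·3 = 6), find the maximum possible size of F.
max |F| = C(272, 2) = 36856

The Erdős-Ko-Rado theorem states: for n ≥ 2k, an intersecting family of k-subsets of an n-element set has size at most C(n − 1, k − 1), with equality for 'star' families {A ⊆ [n] : |A| = k, i ∈ A} (fix an element i). For n = 273, k = 3: C(272, 2) = 36856.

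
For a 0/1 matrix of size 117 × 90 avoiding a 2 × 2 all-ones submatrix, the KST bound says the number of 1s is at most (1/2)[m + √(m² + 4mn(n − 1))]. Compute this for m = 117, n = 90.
z(117, 90; 2, 2) ≤ (1/2)[117 + √(117² + 4·117·90·89)] = (1/2)[117 + √3762369] = 1028.3414

Kővári–Sós–Turán: let r_1, ..., r_117 be the row sums and z = Σ r_i the total number of 1s. Each pair of columns can share at most one row with both entries 1 (else a 2×2 all-ones block appears), so Σ_i C(r_i, 2) ≤ C(90, 2) = 4005. By convexity Σ_i C(r_i, 2) ≥ 117·C(z/117, 2) = z(z − 117)/(2·117), giving z² − 117z − 117·90·89 ≤ 0 and hence z ≤ (1/2)[117 + √(13689 + 4·937170)] = (1/2)[117 + √3762369] ≈ (1/2)(117 + 1939.6827) = 1028.3414.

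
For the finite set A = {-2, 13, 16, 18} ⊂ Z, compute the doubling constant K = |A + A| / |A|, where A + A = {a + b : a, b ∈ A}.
K = |A + A| / |A| = 10/4 = 5/2

Enumerate A + A = {a + b : a, b ∈ A}. With |A| = 4, there are |A|^2 = 16 ordered sum pairs; collecting distinct values, A + A = {-4, 11, 14, 16, 26, 29, 31, 32, 34, 36}, so |A + A| = 10. Thus K = 10/4 = 5/2. For comparison, the minimum possible |A + A| over all 4-element sets is 2·4 − 1 = 7 (so min K = 7/4), attained only by arithmetic progressions.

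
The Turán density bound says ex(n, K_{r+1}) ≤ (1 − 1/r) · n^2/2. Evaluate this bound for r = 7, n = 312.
Turán density bound = (6/7) · 312^2/2 = 292032/7 ≈ 41718.8571

Turán's theorem: ex(n, K_{r+1}) is achieved by the complete r-partite Turán graph T(n, r) with parts as balanced as possible, and is at most (1 − 1/r) · n^2/2. For r = 7, n = 312: the density bound is (6/7) · 97344/2 = 292032/7 ≈ 41718.8571. The integer-valued extremum is e(T(312, 7)) = 41718, which is strictly less than the density bound 292032/7 since 7 ∤ 312 (the parts of T(312, 7) cannot all be equal).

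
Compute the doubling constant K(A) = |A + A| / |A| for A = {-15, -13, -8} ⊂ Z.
K = |A + A| / |A| = 6/3 = 2

Enumerate A + A = {a + b : a, b ∈ A}. With |A| = 3, there are |A|^2 = 9 ordered sum pairs; collecting distinct values, A + A = {-30, -28, -26, -23, -21, -16}, so |A + A| = 6. Thus K = 6/3 = 2. For comparison, the minimum possible |A + A| over all 3-element sets is 2·3 − 1 = 5 (so min K = 5/3), attained only by arithmetic progressions.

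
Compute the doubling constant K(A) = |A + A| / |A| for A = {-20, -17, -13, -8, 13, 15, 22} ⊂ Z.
K = |A + A| / |A| = 26/7

Enumerate A + A = {a + b : a, b ∈ A}. With |A| = 7, there are |A|^2 = 49 ordered sum pairs; collecting distinct values, A + A = {-40, -37, -34, -33, -30, -28, -26, -25, -21, -16, -7, -5, -4, -2, 0, 2, 5, 7, 9, 14, 26, 28, 30, 35, 37, 44}, so |A + A| = 26. Thus K = 26/7. For comparison, the minimum possible |A + A| over all 7-element sets is 2·7 − 1 = 13 (so min K = 13/7), attained only by arithmetic progressions.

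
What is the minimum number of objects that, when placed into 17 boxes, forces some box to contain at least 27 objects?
n = (27 − 1)·17 + 1 = 443

By the generalised pigeonhole principle, to guarantee some box contains ≥ r objects we need more than (r − 1) · k objects total. Threshold: n = (r − 1) · k + 1. With r = 27 and k = 17: n = 26 · 17 + 1 = 442 + 1 = 443. For n = 442 = 26 · 17, we can put exactly 26 objects in every box, avoiding 27 in any single one — so 443 is tight.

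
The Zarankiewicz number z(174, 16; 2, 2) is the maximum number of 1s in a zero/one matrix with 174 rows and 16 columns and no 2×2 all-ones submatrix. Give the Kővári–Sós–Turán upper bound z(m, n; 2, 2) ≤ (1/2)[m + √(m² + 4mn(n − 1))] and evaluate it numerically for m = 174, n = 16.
z(174, 16; 2, 2) ≤ (1/2)[174 + √(174² + 4·174·16·15)] = (1/2)[174 + √197316] = 309.1013

Kővári–Sós–Turán: let r_1, ..., r_174 be the row sums and z = Σ r_i the total number of 1s. Each pair of columns can share at most one row with both entries 1 (else a 2×2 all-ones block appears), so Σ_i C(r_i, 2) ≤ C(16, 2) = 120. By convexity Σ_i C(r_i, 2) ≥ 174·C(z/174, 2) = z(z − 174)/(2·174), giving z² − 174z − 174·16·15 ≤ 0 and hence z ≤ (1/2)[174 + √(30276 + 4·41760)] = (1/2)[174 + √197316] ≈ (1/2)(174 + 444.2027) = 309.1013.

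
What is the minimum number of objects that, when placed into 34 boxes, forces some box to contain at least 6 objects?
n = (6 − 1)·34 + 1 = 171

By the generalised pigeonhole principle, to guarantee some box contains ≥ r objects we need more than (r − 1) · k objects total. Threshold: n = (r − 1) · k + 1. With r = 6 and k = 34: n = 5 · 34 + 1 = 170 + 1 = 171. For n = 170 = 5 · 34, we can put exactly 5 objects in every box, avoiding 6 in any single one — so 171 is tight.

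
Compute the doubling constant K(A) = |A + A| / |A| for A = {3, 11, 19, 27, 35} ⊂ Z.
K = |A + A| / |A| = 9/5

Enumerate A + A = {a + b : a, b ∈ A}. With |A| = 5, there are |A|^2 = 25 ordered sum pairs; collecting distinct values, A + A = {6, 14, 22, 30, 38, 46, 54, 62, 70}, so |A + A| = 9. Thus K = 9/5. Here |A + A| = 2|A| − 1 = 9, the minimum possible — so K = 9/5 is minimal, which holds iff A is an arithmetic progression.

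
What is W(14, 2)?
W(14, 2) = 14 + 1 = 15

A 2-term AP is any pair of integers, so a monochromatic 2-AP exists iff some colour is used at least twice. With 14 colours, the colouring i ↦ i on {1, ..., 14} uses each colour once, avoiding any monochromatic pair, so W(14, 2) > 14. For {1, ..., 15}, pigeonhole forces two integers of the same colour, which form a monochromatic 2-AP. Hence W(14, 2) = 15.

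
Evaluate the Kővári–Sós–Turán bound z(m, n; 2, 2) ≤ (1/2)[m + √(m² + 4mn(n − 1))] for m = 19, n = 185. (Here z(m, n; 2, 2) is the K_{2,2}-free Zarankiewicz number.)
z(19, 185; 2, 2) ≤ (1/2)[19 + √(19² + 4·19·185·184)] = (1/2)[19 + √2587401] = 813.77

Kővári–Sós–Turán: let r_1, ..., r_19 be the row sums and z = Σ r_i the total number of 1s. Each pair of columns can share at most one row with both entries 1 (else a 2×2 all-ones block appears), so Σ_i C(r_i, 2) ≤ C(185, 2) = 17020. By convexity Σ_i C(r_i, 2) ≥ 19·C(z/19, 2) = z(z − 19)/(2·19), giving z² − 19z − 19·185·184 ≤ 0 and hence z ≤ (1/2)[19 + √(361 + 4·646760)] = (1/2)[19 + √2587401] ≈ (1/2)(19 + 1608.54) = 813.77.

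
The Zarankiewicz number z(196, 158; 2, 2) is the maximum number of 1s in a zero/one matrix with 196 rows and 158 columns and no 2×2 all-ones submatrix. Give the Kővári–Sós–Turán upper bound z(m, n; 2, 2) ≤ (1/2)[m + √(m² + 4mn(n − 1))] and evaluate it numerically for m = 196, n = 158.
z(196, 158; 2, 2) ≤ (1/2)[196 + √(196² + 4·196·158·157)] = (1/2)[196 + √19486320] = 2305.1656

Kővári–Sós–Turán: let r_1, ..., r_196 be the row sums and z = Σ r_i the total number of 1s. Each pair of columns can share at most one row with both entries 1 (else a 2×2 all-ones block appears), so Σ_i C(r_i, 2) ≤ C(158, 2) = 12403. By convexity Σ_i C(r_i, 2) ≥ 196·C(z/196, 2) = z(z − 196)/(2·196), giving z² − 196z − 196·158·157 ≤ 0 and hence z ≤ (1/2)[196 + √(38416 + 4·4861976)] = (1/2)[196 + √19486320] ≈ (1/2)(196 + 4414.3312) = 2305.1656.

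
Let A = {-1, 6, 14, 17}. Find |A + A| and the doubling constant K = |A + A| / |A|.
K = |A + A| / |A| = 10/4 = 5/2

Enumerate A + A = {a + b : a, b ∈ A}. With |A| = 4, there are |A|^2 = 16 ordered sum pairs; collecting distinct values, A + A = {-2, 5, 12, 13, 16, 20, 23, 28, 31, 34}, so |A + A| = 10. Thus K = 10/4 = 5/2. For comparison, the minimum possible |A + A| over all 4-element sets is 2·4 − 1 = 7 (so min K = 7/4), attained only by arithmetic progressions.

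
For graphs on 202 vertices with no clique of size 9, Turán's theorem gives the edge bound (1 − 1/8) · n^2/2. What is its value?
Turán density bound = (7/8) · 202^2/2 = 71407/4 ≈ 17851.75

Turán's theorem: ex(n, K_{r+1}) is achieved by the complete r-partite Turán graph T(n, r) with parts as balanced as possible, and is at most (1 − 1/r) · n^2/2. For r = 8, n = 202: the density bound is (7/8) · 40804/2 = 71407/4 ≈ 17851.75. The integer-valued extremum is e(T(202, 8)) = 17851, which is strictly less than the density bound 71407/4 since 8 ∤ 202 (the parts of T(202, 8) cannot all be equal).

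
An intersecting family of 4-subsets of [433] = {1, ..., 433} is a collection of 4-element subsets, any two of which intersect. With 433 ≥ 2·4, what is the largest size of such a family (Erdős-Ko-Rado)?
max |F| = C(432, 3) = 13343760

The Erdős-Ko-Rado theorem states: for n ≥ 2k, an intersecting family of k-subsets of an n-element set has size at most C(n − 1, k − 1), with equality for 'star' families {A ⊆ [n] : |A| = k, i ∈ A} (fix an element i). For n = 433, k = 4: C(432, 3) = 13343760.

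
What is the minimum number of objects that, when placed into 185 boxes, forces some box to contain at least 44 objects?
n = (44 − 1)·185 + 1 = 7956

By the generalised pigeonhole principle, to guarantee some box contains ≥ r objects we need more than (r − 1) · k objects total. Threshold: n = (r − 1) · k + 1. With r = 44 and k = 185: n = 43 · 185 + 1 = 7955 + 1 = 7956. For n = 7955 = 43 · 185, we can put exactly 43 objects in every box, avoiding 44 in any single one — so 7956 is tight.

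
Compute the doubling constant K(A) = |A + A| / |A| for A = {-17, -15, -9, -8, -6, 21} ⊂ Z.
K = |A + A| / |A| = 20/6 = 10/3

Enumerate A + A = {a + b : a, b ∈ A}. With |A| = 6, there are |A|^2 = 36 ordered sum pairs; collecting distinct values, A + A = {-34, -32, -30, -26, -25, -24, -23, -21, -18, -17, -16, -15, -14, -12, 4, 6, 12, 13, 15, 42}, so |A + A| = 20. Thus K = 20/6 = 10/3. For comparison, the minimum possible |A + A| over all 6-element sets is 2·6 − 1 = 11 (so min K = 11/6), attained only by arithmetic progressions.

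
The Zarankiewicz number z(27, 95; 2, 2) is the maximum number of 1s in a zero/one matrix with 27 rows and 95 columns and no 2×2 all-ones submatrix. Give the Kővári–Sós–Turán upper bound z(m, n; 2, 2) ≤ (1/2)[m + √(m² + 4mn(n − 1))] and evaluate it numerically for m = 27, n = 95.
z(27, 95; 2, 2) ≤ (1/2)[27 + √(27² + 4·27·95·94)] = (1/2)[27 + √965169] = 504.7151

Kővári–Sós–Turán: let r_1, ..., r_27 be the row sums and z = Σ r_i the total number of 1s. Each pair of columns can share at most one row with both entries 1 (else a 2×2 all-ones block appears), so Σ_i C(r_i, 2) ≤ C(95, 2) = 4465. By convexity Σ_i C(r_i, 2) ≥ 27·C(z/27, 2) = z(z − 27)/(2·27), giving z² − 27z − 27·95·94 ≤ 0 and hence z ≤ (1/2)[27 + √(729 + 4·241110)] = (1/2)[27 + √965169] ≈ (1/2)(27 + 982.4302) = 504.7151.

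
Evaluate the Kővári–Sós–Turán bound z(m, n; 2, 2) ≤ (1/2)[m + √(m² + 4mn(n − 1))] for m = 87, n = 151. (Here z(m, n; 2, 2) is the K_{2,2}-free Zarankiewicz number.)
z(87, 151; 2, 2) ≤ (1/2)[87 + √(87² + 4·87·151·150)] = (1/2)[87 + √7889769] = 1447.9366

Kővári–Sós–Turán: let r_1, ..., r_87 be the row sums and z = Σ r_i the total number of 1s. Each pair of columns can share at most one row with both entries 1 (else a 2×2 all-ones block appears), so Σ_i C(r_i, 2) ≤ C(151, 2) = 11325. By convexity Σ_i C(r_i, 2) ≥ 87·C(z/87, 2) = z(z − 87)/(2·87), giving z² − 87z − 87·151·150 ≤ 0 and hence z ≤ (1/2)[87 + √(7569 + 4·1970550)] = (1/2)[87 + √7889769] ≈ (1/2)(87 + 2808.8733) = 1447.9366.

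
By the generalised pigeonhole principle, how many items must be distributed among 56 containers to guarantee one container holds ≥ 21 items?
n = (21 − 1)·56 + 1 = 1121

By the generalised pigeonhole principle, to guarantee some box contains ≥ r objects we need more than (r − 1) · k objects total. Threshold: n = (r − 1) · k + 1. With r = 21 and k = 56: n = 20 · 56 + 1 = 1120 + 1 = 1121. For n = 1120 = 20 · 56, we can put exactly 20 objects in every box, avoiding 21 in any single one — so 1121 is tight.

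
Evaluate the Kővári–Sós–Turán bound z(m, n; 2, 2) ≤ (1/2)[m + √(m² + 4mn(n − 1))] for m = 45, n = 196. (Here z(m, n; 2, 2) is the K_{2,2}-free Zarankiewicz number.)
z(45, 196; 2, 2) ≤ (1/2)[45 + √(45² + 4·45·196·195)] = (1/2)[45 + √6881625] = 1334.1426

Kővári–Sós–Turán: let r_1, ..., r_45 be the row sums and z = Σ r_i the total number of 1s. Each pair of columns can share at most one row with both entries 1 (else a 2×2 all-ones block appears), so Σ_i C(r_i, 2) ≤ C(196, 2) = 19110. By convexity Σ_i C(r_i, 2) ≥ 45·C(z/45, 2) = z(z − 45)/(2·45), giving z² − 45z − 45·196·195 ≤ 0 and hence z ≤ (1/2)[45 + √(2025 + 4·1719900)] = (1/2)[45 + √6881625] ≈ (1/2)(45 + 2623.2852) = 1334.1426.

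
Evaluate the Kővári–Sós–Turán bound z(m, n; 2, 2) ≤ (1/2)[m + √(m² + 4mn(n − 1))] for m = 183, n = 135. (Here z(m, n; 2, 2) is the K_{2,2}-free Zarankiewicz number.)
z(183, 135; 2, 2) ≤ (1/2)[183 + √(183² + 4·183·135·134)] = (1/2)[183 + √13275369] = 1913.269

Kővári–Sós–Turán: let r_1, ..., r_183 be the row sums and z = Σ r_i the total number of 1s. Each pair of columns can share at most one row with both entries 1 (else a 2×2 all-ones block appears), so Σ_i C(r_i, 2) ≤ C(135, 2) = 9045. By convexity Σ_i C(r_i, 2) ≥ 183·C(z/183, 2) = z(z − 183)/(2·183), giving z² − 183z − 183·135·134 ≤ 0 and hence z ≤ (1/2)[183 + √(33489 + 4·3310470)] = (1/2)[183 + √13275369] ≈ (1/2)(183 + 3643.538) = 1913.269.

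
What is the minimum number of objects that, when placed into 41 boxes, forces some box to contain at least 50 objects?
n = (50 − 1)·41 + 1 = 2010

By the generalised pigeonhole principle, to guarantee some box contains ≥ r objects we need more than (r − 1) · k objects total. Threshold: n = (r − 1) · k + 1. With r = 50 and k = 41: n = 49 · 41 + 1 = 2009 + 1 = 2010. For n = 2009 = 49 · 41, we can put exactly 49 objects in every box, avoiding 50 in any single one — so 2010 is tight.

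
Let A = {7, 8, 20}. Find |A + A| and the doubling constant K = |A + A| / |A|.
K = |A + A| / |A| = 6/3 = 2

Enumerate A + A = {a + b : a, b ∈ A}. With |A| = 3, there are |A|^2 = 9 ordered sum pairs; collecting distinct values, A + A = {14, 15, 16, 27, 28, 40}, so |A + A| = 6. Thus K = 6/3 = 2. For comparison, the minimum possible |A + A| over all 3-element sets is 2·3 − 1 = 5 (so min K = 5/3), attained only by arithmetic progressions.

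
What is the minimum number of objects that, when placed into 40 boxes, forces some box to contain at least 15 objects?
n = (15 − 1)·40 + 1 = 561

By the generalised pigeonhole principle, to guarantee some box contains ≥ r objects we need more than (r − 1) · k objects total. Threshold: n = (r − 1) · k + 1. With r = 15 and k = 40: n = 14 · 40 + 1 = 560 + 1 = 561. For n = 560 = 14 · 40, we can put exactly 14 objects in every box, avoiding 15 in any single one — so 561 is tight.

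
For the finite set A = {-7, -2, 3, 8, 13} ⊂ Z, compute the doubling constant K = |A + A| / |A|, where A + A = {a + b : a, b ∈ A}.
K = |A + A| / |A| = 9/5

Enumerate A + A = {a + b : a, b ∈ A}. With |A| = 5, there are |A|^2 = 25 ordered sum pairs; collecting distinct values, A + A = {-14, -9, -4, 1, 6, 11, 16, 21, 26}, so |A + A| = 9. Thus K = 9/5. Here |A + A| = 2|A| − 1 = 9, the minimum possible — so K = 9/5 is minimal, which holds iff A is an arithmetic progression.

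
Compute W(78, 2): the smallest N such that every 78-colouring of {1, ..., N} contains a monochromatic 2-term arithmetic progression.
W(78, 2) = 78 + 1 = 79

A 2-term AP is any pair of integers, so a monochromatic 2-AP exists iff some colour is used at least twice. With 78 colours, the colouring i ↦ i on {1, ..., 78} uses each colour once, avoiding any monochromatic pair, so W(78, 2) > 78. For {1, ..., 79}, pigeonhole forces two integers of the same colour, which form a monochromatic 2-AP. Hence W(78, 2) = 79.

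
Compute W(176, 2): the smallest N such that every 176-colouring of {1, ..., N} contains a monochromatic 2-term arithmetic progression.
W(176, 2) = 176 + 1 = 177

A 2-term AP is any pair of integers, so a monochromatic 2-AP exists iff some colour is used at least twice. With 176 colours, the colouring i ↦ i on {1, ..., 176} uses each colour once, avoiding any monochromatic pair, so W(176, 2) > 176. For {1, ..., 177}, pigeonhole forces two integers of the same colour, which form a monochromatic 2-AP. Hence W(176, 2) = 177.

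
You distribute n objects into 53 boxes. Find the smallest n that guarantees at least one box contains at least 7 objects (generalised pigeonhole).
n = (7 − 1)·53 + 1 = 319

By the generalised pigeonhole principle, to guarantee some box contains ≥ r objects we need more than (r − 1) · k objects total. Threshold: n = (r − 1) · k + 1. With r = 7 and k = 53: n = 6 · 53 + 1 = 318 + 1 = 319. For n = 318 = 6 · 53, we can put exactly 6 objects in every box, avoiding 7 in any single one — so 319 is tight.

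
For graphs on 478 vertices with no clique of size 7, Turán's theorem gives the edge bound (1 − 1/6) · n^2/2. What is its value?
Turán density bound = (5/6) · 478^2/2 = 285605/3 ≈ 95201.6667

Turán's theorem: ex(n, K_{r+1}) is achieved by the complete r-partite Turán graph T(n, r) with parts as balanced as possible, and is at most (1 − 1/r) · n^2/2. For r = 6, n = 478: the density bound is (5/6) · 228484/2 = 285605/3 ≈ 95201.6667. The integer-valued extremum is e(T(478, 6)) = 95201, which is strictly less than the density bound 285605/3 since 6 ∤ 478 (the parts of T(478, 6) cannot all be equal).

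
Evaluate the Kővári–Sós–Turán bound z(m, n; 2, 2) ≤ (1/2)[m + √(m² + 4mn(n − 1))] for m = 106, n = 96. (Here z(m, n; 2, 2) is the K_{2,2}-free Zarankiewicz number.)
z(106, 96; 2, 2) ≤ (1/2)[106 + √(106² + 4·106·96·95)] = (1/2)[106 + √3878116] = 1037.6466

Kővári–Sós–Turán: let r_1, ..., r_106 be the row sums and z = Σ r_i the total number of 1s. Each pair of columns can share at most one row with both entries 1 (else a 2×2 all-ones block appears), so Σ_i C(r_i, 2) ≤ C(96, 2) = 4560. By convexity Σ_i C(r_i, 2) ≥ 106·C(z/106, 2) = z(z − 106)/(2·106), giving z² − 106z − 106·96·95 ≤ 0 and hence z ≤ (1/2)[106 + √(11236 + 4·966720)] = (1/2)[106 + √3878116] ≈ (1/2)(106 + 1969.2933) = 1037.6466.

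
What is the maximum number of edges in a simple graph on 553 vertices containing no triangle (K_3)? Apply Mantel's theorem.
ex(553, K_3) = ⌊553^2/4⌋ = 76452

Mantel (1907): a triangle-free graph on n vertices has at most ⌊n^2/4⌋ edges, with equality for the complete bipartite graph K_{⌊n/2⌋, ⌈n/2⌉}. For n = 553: ⌊553^2/4⌋ = ⌊305809/4⌋ = 76452. The extremal graph is K_{276, 277}, which has 276·277 = 76452 edges.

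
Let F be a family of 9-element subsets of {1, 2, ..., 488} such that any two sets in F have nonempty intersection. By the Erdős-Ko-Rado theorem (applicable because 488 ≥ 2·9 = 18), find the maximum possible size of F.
max |F| = C(487, 8) = 74064874286480220

The Erdős-Ko-Rado theorem states: for n ≥ 2k, an intersecting family of k-subsets of an n-element set has size at most C(n − 1, k − 1), with equality for 'star' families {A ⊆ [n] : |A| = k, i ∈ A} (fix an element i). For n = 488, k = 9: C(487, 8) = 74064874286480220.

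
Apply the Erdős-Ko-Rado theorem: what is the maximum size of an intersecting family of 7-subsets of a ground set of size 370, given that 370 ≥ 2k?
max |F| = C(369, 6) = 3365759545512

The Erdős-Ko-Rado theorem states: for n ≥ 2k, an intersecting family of k-subsets of an n-element set has size at most C(n − 1, k − 1), with equality for 'star' families {A ⊆ [n] : |A| = k, i ∈ A} (fix an element i). For n = 370, k = 7: C(369, 6) = 3365759545512.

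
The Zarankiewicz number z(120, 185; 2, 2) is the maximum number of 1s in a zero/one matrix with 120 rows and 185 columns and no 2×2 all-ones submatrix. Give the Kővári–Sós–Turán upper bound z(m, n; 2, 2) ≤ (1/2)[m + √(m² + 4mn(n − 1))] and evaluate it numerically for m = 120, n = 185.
z(120, 185; 2, 2) ≤ (1/2)[120 + √(120² + 4·120·185·184)] = (1/2)[120 + √16353600] = 2081.9792

Kővári–Sós–Turán: let r_1, ..., r_120 be the row sums and z = Σ r_i the total number of 1s. Each pair of columns can share at most one row with both entries 1 (else a 2×2 all-ones block appears), so Σ_i C(r_i, 2) ≤ C(185, 2) = 17020. By convexity Σ_i C(r_i, 2) ≥ 120·C(z/120, 2) = z(z − 120)/(2·120), giving z² − 120z − 120·185·184 ≤ 0 and hence z ≤ (1/2)[120 + √(14400 + 4·4084800)] = (1/2)[120 + √16353600] ≈ (1/2)(120 + 4043.9585) = 2081.9792.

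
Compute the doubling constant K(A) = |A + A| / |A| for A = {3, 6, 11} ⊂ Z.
K = |A + A| / |A| = 6/3 = 2

Enumerate A + A = {a + b : a, b ∈ A}. With |A| = 3, there are |A|^2 = 9 ordered sum pairs; collecting distinct values, A + A = {6, 9, 12, 14, 17, 22}, so |A + A| = 6. Thus K = 6/3 = 2. For comparison, the minimum possible |A + A| over all 3-element sets is 2·3 − 1 = 5 (so min K = 5/3), attained only by arithmetic progressions.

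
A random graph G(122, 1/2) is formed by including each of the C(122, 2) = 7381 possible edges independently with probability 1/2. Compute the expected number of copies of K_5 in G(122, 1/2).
E[# K_5] = C(122, 5) · (1/2)^C(5, 2) = 207288004 / 2^10 = 51822001/256 ≈ 202429.691406

For each 5-subset S of vertices (there are C(122, 5) = 207288004 such S), let X_S = 1 if S induces a K_5 (all C(5, 2) = 10 edges present). Then P(X_S = 1) = (1/2)^10 = 1/1024. By linearity of expectation, E[# K_5] = C(122, 5) · (1/2)^10 = 207288004 / 1024 = 51822001/256 ≈ 202429.691406.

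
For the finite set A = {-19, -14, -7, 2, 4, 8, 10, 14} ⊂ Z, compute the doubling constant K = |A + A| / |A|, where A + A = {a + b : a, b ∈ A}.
K = |A + A| / |A| = 32/8 = 4

Enumerate A + A = {a + b : a, b ∈ A}. With |A| = 8, there are |A|^2 = 64 ordered sum pairs; collecting distinct values, A + A = {-38, -33, -28, -26, -21, -17, -15, -14, -12, -11, -10, -9, -6, -5, -4, -3, 0, 1, 3, 4, 6, 7, 8, 10, 12, 14, 16, 18, 20, 22, 24, 28}, so |A + A| = 32. Thus K = 32/8 = 4. For comparison, the minimum possible |A + A| over all 8-element sets is 2·8 − 1 = 15 (so min K = 15/8), attained only by arithmetic progressions.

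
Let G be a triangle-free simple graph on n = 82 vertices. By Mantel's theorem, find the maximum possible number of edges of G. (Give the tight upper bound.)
ex(82, K_3) = ⌊82^2/4⌋ = 1681

Mantel (1907): a triangle-free graph on n vertices has at most ⌊n^2/4⌋ edges, with equality for the complete bipartite graph K_{⌊n/2⌋, ⌈n/2⌉}. For n = 82: ⌊82^2/4⌋ = ⌊6724/4⌋ = 1681. The extremal graph is K_{41, 41}, which has 41·41 = 1681 edges.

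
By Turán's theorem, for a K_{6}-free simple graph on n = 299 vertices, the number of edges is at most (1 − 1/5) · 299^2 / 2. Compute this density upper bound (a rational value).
Turán density bound = (4/5) · 299^2/2 = 178802/5 ≈ 35760.4

Turán's theorem: ex(n, K_{r+1}) is achieved by the complete r-partite Turán graph T(n, r) with parts as balanced as possible, and is at most (1 − 1/r) · n^2/2. For r = 5, n = 299: the density bound is (4/5) · 89401/2 = 178802/5 ≈ 35760.4. The integer-valued extremum is e(T(299, 5)) = 35760, which is strictly less than the density bound 178802/5 since 5 ∤ 299 (the parts of T(299, 5) cannot all be equal).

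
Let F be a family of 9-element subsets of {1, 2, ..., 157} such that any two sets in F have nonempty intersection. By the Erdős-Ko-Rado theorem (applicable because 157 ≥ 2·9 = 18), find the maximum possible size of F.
max |F| = C(156, 8) = 7248464019225

The Erdős-Ko-Rado theorem states: for n ≥ 2k, an intersecting family of k-subsets of an n-element set has size at most C(n − 1, k − 1), with equality for 'star' families {A ⊆ [n] : |A| = k, i ∈ A} (fix an element i). For n = 157, k = 9: C(156, 8) = 7248464019225.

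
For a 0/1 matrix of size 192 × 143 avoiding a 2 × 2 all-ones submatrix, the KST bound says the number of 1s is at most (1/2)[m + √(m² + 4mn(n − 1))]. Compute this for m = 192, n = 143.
z(192, 143; 2, 2) ≤ (1/2)[192 + √(192² + 4·192·143·142)] = (1/2)[192 + √15631872] = 2072.8581

Kővári–Sós–Turán: let r_1, ..., r_192 be the row sums and z = Σ r_i the total number of 1s. Each pair of columns can share at most one row with both entries 1 (else a 2×2 all-ones block appears), so Σ_i C(r_i, 2) ≤ C(143, 2) = 10153. By convexity Σ_i C(r_i, 2) ≥ 192·C(z/192, 2) = z(z − 192)/(2·192), giving z² − 192z − 192·143·142 ≤ 0 and hence z ≤ (1/2)[192 + √(36864 + 4·3898752)] = (1/2)[192 + √15631872] ≈ (1/2)(192 + 3953.7162) = 2072.8581.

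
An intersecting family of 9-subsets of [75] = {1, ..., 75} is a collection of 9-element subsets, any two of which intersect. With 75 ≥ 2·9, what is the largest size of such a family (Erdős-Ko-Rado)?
max |F| = C(74, 8) = 15071474661

Erdős-Ko-Rado (1961): when n ≥ 2k, max |F| = C(n−1, k−1). The bound is attained by the star {A : i ∈ A} for any fixed i ∈ [n]. Here C(75−1, 9−1) = C(74, 8) = 15071474661.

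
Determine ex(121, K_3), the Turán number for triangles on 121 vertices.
ex(121, K_3) = ⌊121^2/4⌋ = 3660

Mantel (1907): a triangle-free graph on n vertices has at most ⌊n^2/4⌋ edges, with equality for the complete bipartite graph K_{⌊n/2⌋, ⌈n/2⌉}. For n = 121: ⌊121^2/4⌋ = ⌊14641/4⌋ = 3660. The extremal graph is K_{60, 61}, which has 60·61 = 3660 edges.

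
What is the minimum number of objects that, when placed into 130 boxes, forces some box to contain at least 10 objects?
n = (10 − 1)·130 + 1 = 1171

By the generalised pigeonhole principle, to guarantee some box contains ≥ r objects we need more than (r − 1) · k objects total. Threshold: n = (r − 1) · k + 1. With r = 10 and k = 130: n = 9 · 130 + 1 = 1170 + 1 = 1171. For n = 1170 = 9 · 130, we can put exactly 9 objects in every box, avoiding 10 in any single one — so 1171 is tight.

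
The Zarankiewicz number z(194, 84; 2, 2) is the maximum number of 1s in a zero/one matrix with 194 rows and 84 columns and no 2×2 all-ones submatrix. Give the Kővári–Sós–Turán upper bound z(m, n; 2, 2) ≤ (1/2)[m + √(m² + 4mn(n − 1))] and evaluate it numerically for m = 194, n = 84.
z(194, 84; 2, 2) ≤ (1/2)[194 + √(194² + 4·194·84·83)] = (1/2)[194 + √5447908] = 1264.0377

Kővári–Sós–Turán: let r_1, ..., r_194 be the row sums and z = Σ r_i the total number of 1s. Each pair of columns can share at most one row with both entries 1 (else a 2×2 all-ones block appears), so Σ_i C(r_i, 2) ≤ C(84, 2) = 3486. By convexity Σ_i C(r_i, 2) ≥ 194·C(z/194, 2) = z(z − 194)/(2·194), giving z² − 194z − 194·84·83 ≤ 0 and hence z ≤ (1/2)[194 + √(37636 + 4·1352568)] = (1/2)[194 + √5447908] ≈ (1/2)(194 + 2334.0754) = 1264.0377.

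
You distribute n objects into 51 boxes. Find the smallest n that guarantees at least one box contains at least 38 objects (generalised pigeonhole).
n = (38 − 1)·51 + 1 = 1888

By the generalised pigeonhole principle, to guarantee some box contains ≥ r objects we need more than (r − 1) · k objects total. Threshold: n = (r − 1) · k + 1. With r = 38 and k = 51: n = 37 · 51 + 1 = 1887 + 1 = 1888. For n = 1887 = 37 · 51, we can put exactly 37 objects in every box, avoiding 38 in any single one — so 1888 is tight.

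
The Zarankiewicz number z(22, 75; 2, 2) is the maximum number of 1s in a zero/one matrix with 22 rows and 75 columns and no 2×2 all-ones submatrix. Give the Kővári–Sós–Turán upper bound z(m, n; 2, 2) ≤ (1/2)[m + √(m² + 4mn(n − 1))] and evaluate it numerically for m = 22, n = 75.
z(22, 75; 2, 2) ≤ (1/2)[22 + √(22² + 4·22·75·74)] = (1/2)[22 + √488884] = 360.6012

Kővári–Sós–Turán: let r_1, ..., r_22 be the row sums and z = Σ r_i the total number of 1s. Each pair of columns can share at most one row with both entries 1 (else a 2×2 all-ones block appears), so Σ_i C(r_i, 2) ≤ C(75, 2) = 2775. By convexity Σ_i C(r_i, 2) ≥ 22·C(z/22, 2) = z(z − 22)/(2·22), giving z² − 22z − 22·75·74 ≤ 0 and hence z ≤ (1/2)[22 + √(484 + 4·122100)] = (1/2)[22 + √488884] ≈ (1/2)(22 + 699.2024) = 360.6012.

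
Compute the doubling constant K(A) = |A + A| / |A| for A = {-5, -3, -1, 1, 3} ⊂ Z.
K = |A + A| / |A| = 9/5

Enumerate A + A = {a + b : a, b ∈ A}. With |A| = 5, there are |A|^2 = 25 ordered sum pairs; collecting distinct values, A + A = {-10, -8, -6, -4, -2, 0, 2, 4, 6}, so |A + A| = 9. Thus K = 9/5. Here |A + A| = 2|A| − 1 = 9, the minimum possible — so K = 9/5 is minimal, which holds iff A is an arithmetic progression.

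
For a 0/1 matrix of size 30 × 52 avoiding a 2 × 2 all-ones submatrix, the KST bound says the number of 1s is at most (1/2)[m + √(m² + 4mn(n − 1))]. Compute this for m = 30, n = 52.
z(30, 52; 2, 2) ≤ (1/2)[30 + √(30² + 4·30·52·51)] = (1/2)[30 + √319140] = 297.4624

Kővári–Sós–Turán: let r_1, ..., r_30 be the row sums and z = Σ r_i the total number of 1s. Each pair of columns can share at most one row with both entries 1 (else a 2×2 all-ones block appears), so Σ_i C(r_i, 2) ≤ C(52, 2) = 1326. By convexity Σ_i C(r_i, 2) ≥ 30·C(z/30, 2) = z(z − 30)/(2·30), giving z² − 30z − 30·52·51 ≤ 0 and hence z ≤ (1/2)[30 + √(900 + 4·79560)] = (1/2)[30 + √319140] ≈ (1/2)(30 + 564.9248) = 297.4624.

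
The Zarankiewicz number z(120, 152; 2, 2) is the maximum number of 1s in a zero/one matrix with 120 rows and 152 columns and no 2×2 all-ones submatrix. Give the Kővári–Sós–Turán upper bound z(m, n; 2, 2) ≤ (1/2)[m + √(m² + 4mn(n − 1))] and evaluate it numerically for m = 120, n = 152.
z(120, 152; 2, 2) ≤ (1/2)[120 + √(120² + 4·120·152·151)] = (1/2)[120 + √11031360] = 1720.6746

Kővári–Sós–Turán: let r_1, ..., r_120 be the row sums and z = Σ r_i the total number of 1s. Each pair of columns can share at most one row with both entries 1 (else a 2×2 all-ones block appears), so Σ_i C(r_i, 2) ≤ C(152, 2) = 11476. By convexity Σ_i C(r_i, 2) ≥ 120·C(z/120, 2) = z(z − 120)/(2·120), giving z² − 120z − 120·152·151 ≤ 0 and hence z ≤ (1/2)[120 + √(14400 + 4·2754240)] = (1/2)[120 + √11031360] ≈ (1/2)(120 + 3321.3491) = 1720.6746.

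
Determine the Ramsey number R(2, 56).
R(2, 56) = 56

R(2, k) = k for all k ≥ 2: in a 2-colouring of K_k, either some edge is red (a red K_2) or all edges are blue (a blue K_k). And K_{55} coloured all-blue has no blue K_56, so R(2, 56) > 55. Hence R(2, 56) = 56.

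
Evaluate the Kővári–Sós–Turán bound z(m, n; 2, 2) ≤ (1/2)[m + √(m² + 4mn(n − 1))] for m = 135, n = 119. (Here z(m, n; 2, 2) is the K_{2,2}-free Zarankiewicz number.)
z(135, 119; 2, 2) ≤ (1/2)[135 + √(135² + 4·135·119·118)] = (1/2)[135 + √7600905] = 1445.9869

Kővári–Sós–Turán: let r_1, ..., r_135 be the row sums and z = Σ r_i the total number of 1s. Each pair of columns can share at most one row with both entries 1 (else a 2×2 all-ones block appears), so Σ_i C(r_i, 2) ≤ C(119, 2) = 7021. By convexity Σ_i C(r_i, 2) ≥ 135·C(z/135, 2) = z(z − 135)/(2·135), giving z² − 135z − 135·119·118 ≤ 0 and hence z ≤ (1/2)[135 + √(18225 + 4·1895670)] = (1/2)[135 + √7600905] ≈ (1/2)(135 + 2756.9739) = 1445.9869.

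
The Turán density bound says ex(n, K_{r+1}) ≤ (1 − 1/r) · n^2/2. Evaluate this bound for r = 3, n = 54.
Turán density bound = (2/3) · 54^2/2 = 972

Turán's theorem: ex(n, K_{r+1}) is achieved by the complete r-partite Turán graph T(n, r) with parts as balanced as possible, and is at most (1 − 1/r) · n^2/2. For r = 3, n = 54: the density bound is (2/3) · 2916/2 = 972. Since 3 ∣ 54, the Turán graph T(54, 3) has parts of equal size 18, and its edge count e(T(54, 3)) = 972 attains the density bound exactly.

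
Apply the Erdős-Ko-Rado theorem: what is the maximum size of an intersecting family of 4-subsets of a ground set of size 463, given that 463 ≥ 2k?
max |F| = C(462, 3) = 16328620

The Erdős-Ko-Rado theorem states: for n ≥ 2k, an intersecting family of k-subsets of an n-element set has size at most C(n − 1, k − 1), with equality for 'star' families {A ⊆ [n] : |A| = k, i ∈ A} (fix an element i). For n = 463, k = 4: C(462, 3) = 16328620.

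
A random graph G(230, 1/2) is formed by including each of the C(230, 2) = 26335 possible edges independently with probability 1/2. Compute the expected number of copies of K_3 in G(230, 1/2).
E[# K_3] = C(230, 3) · (1/2)^C(3, 2) = 2001460 / 2^3 = 500365/2 = 250182.5

For each 3-subset S of vertices (there are C(230, 3) = 2001460 such S), let X_S = 1 if S induces a K_3 (all C(3, 2) = 3 edges present). Then P(X_S = 1) = (1/2)^3 = 1/8. By linearity of expectation, E[# K_3] = C(230, 3) · (1/2)^3 = 2001460 / 8 = 500365/2 = 250182.5.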